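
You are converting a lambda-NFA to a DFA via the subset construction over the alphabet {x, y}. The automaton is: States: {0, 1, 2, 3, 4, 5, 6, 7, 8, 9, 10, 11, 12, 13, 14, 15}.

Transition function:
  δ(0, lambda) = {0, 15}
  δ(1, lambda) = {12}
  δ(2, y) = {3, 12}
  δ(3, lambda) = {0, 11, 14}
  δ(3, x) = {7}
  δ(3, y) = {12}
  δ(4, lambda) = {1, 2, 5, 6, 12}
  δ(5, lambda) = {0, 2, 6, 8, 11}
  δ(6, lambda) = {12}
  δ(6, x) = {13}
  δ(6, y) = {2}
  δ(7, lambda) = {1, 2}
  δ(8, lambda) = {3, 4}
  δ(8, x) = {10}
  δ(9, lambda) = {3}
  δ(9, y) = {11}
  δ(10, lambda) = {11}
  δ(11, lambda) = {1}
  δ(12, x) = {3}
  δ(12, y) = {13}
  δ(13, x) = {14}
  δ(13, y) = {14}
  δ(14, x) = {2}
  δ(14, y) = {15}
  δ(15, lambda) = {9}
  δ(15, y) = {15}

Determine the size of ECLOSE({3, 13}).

Start with {3, 13}.
From 3 via lambda: add 0, 11, 14.
From 0 via lambda: add 15.
From 11 via lambda: add 1.
From 1 via lambda: add 12.
From 15 via lambda: add 9.
lambda-closure = {0, 1, 3, 9, 11, 12, 13, 14, 15}, which has 9 states.

9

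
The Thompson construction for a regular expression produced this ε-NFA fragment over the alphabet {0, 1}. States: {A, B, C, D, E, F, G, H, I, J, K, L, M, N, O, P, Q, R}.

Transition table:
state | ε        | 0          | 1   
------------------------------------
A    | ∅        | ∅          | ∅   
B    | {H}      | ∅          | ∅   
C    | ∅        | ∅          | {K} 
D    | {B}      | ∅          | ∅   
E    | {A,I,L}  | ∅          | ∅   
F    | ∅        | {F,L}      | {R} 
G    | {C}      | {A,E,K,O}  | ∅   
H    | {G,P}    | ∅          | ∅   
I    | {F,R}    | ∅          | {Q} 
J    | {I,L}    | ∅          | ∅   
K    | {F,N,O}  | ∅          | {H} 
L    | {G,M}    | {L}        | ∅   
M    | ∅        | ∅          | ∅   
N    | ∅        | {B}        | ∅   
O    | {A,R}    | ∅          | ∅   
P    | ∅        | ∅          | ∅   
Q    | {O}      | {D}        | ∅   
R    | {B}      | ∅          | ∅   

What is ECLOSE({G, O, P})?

Start with {G, O, P}.
From G via ε: add C.
From O via ε: add A, R.
From R via ε: add B.
From B via ε: add H.
No new states can be added; the closed set is {A, B, C, G, H, O, P, R}.

{A, B, C, G, H, O, P, R}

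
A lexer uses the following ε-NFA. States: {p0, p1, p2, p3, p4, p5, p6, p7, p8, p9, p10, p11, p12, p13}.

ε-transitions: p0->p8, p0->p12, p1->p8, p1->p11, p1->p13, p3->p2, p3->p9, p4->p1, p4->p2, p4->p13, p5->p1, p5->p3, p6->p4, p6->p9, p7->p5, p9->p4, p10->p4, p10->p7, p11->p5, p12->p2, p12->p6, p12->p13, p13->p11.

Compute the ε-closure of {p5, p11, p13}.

Start with {p5, p11, p13}.
From p5 via ε: add p1, p3.
From p1 via ε: add p8.
From p3 via ε: add p2, p9.
From p9 via ε: add p4.
No new states can be added; the closed set is {p1, p2, p3, p4, p5, p8, p9, p11, p13}.

{p1, p2, p3, p4, p5, p8, p9, p11, p13}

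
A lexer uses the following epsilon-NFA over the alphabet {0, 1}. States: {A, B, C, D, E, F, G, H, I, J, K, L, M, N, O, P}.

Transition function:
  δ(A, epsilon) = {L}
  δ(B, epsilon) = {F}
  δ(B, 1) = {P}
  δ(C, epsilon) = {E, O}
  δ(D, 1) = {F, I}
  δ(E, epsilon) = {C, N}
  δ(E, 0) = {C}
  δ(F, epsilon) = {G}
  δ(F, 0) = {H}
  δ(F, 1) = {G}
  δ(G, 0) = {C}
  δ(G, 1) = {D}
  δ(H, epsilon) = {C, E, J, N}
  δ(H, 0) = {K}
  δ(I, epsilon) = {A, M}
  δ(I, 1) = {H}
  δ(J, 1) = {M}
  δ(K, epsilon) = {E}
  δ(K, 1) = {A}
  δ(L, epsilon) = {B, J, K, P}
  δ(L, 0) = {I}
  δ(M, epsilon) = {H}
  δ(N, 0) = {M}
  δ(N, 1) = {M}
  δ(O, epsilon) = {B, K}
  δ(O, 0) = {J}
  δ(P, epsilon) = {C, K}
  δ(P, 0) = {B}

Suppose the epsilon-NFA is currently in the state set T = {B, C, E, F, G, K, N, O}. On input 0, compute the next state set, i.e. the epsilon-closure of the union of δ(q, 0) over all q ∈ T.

{B, C, E, F, G, H, J, K, M, N, O}

E on 0 → {C}.
F on 0 → {H}.
G on 0 → {C}.
N on 0 → {M}.
O on 0 → {J}.
No 0-transition from B, C, K.
Union after reading 0: {C, H, J, M}.
Now take the epsilon-closure:
From C via epsilon: add E, O.
From H via epsilon: add N.
From O via epsilon: add B, K.
From B via epsilon: add F.
From F via epsilon: add G.
No new states can be added; the closed set is {B, C, E, F, G, H, J, K, M, N, O}.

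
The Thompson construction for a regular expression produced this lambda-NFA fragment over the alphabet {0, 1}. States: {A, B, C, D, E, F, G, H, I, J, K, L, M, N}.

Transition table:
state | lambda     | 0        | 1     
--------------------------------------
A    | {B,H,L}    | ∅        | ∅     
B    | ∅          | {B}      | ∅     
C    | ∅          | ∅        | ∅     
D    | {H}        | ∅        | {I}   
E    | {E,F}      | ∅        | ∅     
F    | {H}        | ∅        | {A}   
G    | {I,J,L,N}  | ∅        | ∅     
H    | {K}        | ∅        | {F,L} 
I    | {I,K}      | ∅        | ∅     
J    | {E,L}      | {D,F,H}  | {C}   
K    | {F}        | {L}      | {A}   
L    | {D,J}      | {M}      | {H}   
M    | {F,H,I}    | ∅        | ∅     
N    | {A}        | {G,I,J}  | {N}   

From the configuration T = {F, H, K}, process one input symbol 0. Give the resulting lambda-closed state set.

K on 0 → {L}.
No 0-transition from F, H.
Union after reading 0: {L}.
Now take the lambda-closure:
From L via lambda: add D, J.
From D via lambda: add H.
From J via lambda: add E.
From E via lambda: add F.
From H via lambda: add K.
No new states can be added; the closed set is {D, E, F, H, J, K, L}.

{D, E, F, H, J, K, L}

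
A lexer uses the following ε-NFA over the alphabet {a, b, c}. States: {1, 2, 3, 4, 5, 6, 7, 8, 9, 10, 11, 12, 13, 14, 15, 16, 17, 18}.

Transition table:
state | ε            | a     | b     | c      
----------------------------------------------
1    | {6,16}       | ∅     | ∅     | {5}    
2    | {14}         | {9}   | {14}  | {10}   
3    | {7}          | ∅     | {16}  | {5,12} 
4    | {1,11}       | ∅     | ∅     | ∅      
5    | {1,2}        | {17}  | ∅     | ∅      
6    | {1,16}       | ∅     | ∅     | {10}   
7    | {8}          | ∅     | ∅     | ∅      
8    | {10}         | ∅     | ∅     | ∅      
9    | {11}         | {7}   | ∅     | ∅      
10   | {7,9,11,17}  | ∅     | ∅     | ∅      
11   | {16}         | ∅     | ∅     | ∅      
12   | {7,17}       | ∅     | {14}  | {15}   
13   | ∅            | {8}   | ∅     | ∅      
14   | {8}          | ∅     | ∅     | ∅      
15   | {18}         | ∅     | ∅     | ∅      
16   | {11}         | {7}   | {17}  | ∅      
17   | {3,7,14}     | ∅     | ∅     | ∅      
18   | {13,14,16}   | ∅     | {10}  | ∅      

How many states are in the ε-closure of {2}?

Start with {2}.
From 2 via ε: add 14.
From 14 via ε: add 8.
From 8 via ε: add 10.
From 10 via ε: add 7, 9, 11, 17.
From 11 via ε: add 16.
From 17 via ε: add 3.
ε-closure = {2, 3, 7, 8, 9, 10, 11, 14, 16, 17}, which has 10 states.

10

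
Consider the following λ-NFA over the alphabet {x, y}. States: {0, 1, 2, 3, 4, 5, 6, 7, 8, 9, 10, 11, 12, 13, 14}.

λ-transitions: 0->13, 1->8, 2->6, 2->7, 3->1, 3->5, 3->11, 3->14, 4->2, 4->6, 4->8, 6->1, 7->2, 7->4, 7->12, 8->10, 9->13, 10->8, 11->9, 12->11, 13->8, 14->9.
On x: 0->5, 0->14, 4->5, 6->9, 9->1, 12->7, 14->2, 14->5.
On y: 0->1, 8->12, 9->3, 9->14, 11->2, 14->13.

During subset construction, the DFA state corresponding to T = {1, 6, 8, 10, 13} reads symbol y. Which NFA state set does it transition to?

8 on y → {12}.
No y-transition from 1, 6, 10, 13.
Union after reading y: {12}.
Now take the λ-closure:
From 12 via λ: add 11.
From 11 via λ: add 9.
From 9 via λ: add 13.
From 13 via λ: add 8.
From 8 via λ: add 10.
No new states can be added; the closed set is {8, 9, 10, 11, 12, 13}.

{8, 9, 10, 11, 12, 13}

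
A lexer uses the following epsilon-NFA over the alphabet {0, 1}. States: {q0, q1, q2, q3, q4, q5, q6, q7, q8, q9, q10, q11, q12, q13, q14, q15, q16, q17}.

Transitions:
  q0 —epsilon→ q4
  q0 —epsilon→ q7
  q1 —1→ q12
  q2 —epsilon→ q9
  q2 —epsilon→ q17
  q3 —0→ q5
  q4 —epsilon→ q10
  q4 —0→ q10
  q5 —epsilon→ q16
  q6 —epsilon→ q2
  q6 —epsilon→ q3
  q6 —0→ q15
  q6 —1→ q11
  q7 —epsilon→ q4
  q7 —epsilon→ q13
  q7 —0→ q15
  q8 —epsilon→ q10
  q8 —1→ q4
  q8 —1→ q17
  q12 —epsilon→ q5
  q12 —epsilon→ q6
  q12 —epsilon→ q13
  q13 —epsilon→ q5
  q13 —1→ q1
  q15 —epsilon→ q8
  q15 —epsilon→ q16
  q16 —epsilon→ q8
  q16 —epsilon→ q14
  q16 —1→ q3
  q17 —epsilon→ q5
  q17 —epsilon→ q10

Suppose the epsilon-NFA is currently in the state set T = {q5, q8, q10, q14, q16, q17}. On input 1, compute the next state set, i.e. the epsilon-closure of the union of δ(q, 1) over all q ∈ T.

{q3, q4, q5, q8, q10, q14, q16, q17}

q8 on 1 → {q4, q17}.
q16 on 1 → {q3}.
No 1-transition from q5, q10, q14, q17.
Union after reading 1: {q3, q4, q17}.
Now take the epsilon-closure:
From q4 via epsilon: add q10.
From q17 via epsilon: add q5.
From q5 via epsilon: add q16.
From q16 via epsilon: add q8, q14.
No new states can be added; the closed set is {q3, q4, q5, q8, q10, q14, q16, q17}.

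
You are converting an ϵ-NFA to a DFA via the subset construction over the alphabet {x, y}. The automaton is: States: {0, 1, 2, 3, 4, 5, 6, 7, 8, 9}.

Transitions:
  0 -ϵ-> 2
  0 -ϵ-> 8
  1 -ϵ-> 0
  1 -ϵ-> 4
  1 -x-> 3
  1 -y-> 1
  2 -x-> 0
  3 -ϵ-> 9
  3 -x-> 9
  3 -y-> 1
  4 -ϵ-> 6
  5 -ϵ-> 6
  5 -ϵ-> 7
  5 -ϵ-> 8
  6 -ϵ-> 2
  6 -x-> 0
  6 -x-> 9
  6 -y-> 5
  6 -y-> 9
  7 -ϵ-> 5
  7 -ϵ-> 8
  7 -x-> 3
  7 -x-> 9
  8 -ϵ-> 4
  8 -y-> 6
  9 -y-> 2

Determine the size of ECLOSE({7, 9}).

7

Start with {7, 9}.
From 7 via ϵ: add 5, 8.
From 5 via ϵ: add 6.
From 8 via ϵ: add 4.
From 6 via ϵ: add 2.
ϵ-closure = {2, 4, 5, 6, 7, 8, 9}, which has 7 states.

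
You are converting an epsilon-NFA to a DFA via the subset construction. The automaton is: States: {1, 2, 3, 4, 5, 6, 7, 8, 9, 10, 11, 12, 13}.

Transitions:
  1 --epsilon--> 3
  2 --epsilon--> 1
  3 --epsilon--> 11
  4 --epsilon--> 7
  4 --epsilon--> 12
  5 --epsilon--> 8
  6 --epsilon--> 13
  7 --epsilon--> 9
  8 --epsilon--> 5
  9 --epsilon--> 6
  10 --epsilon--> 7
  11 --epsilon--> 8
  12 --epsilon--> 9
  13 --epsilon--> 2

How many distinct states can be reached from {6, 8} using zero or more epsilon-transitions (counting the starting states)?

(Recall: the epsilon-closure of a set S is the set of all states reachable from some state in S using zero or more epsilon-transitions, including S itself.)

8

Start with {6, 8}.
From 6 via epsilon: add 13.
From 8 via epsilon: add 5.
From 13 via epsilon: add 2.
From 2 via epsilon: add 1.
From 1 via epsilon: add 3.
From 3 via epsilon: add 11.
epsilon-closure = {1, 2, 3, 5, 6, 8, 11, 13}, which has 8 states.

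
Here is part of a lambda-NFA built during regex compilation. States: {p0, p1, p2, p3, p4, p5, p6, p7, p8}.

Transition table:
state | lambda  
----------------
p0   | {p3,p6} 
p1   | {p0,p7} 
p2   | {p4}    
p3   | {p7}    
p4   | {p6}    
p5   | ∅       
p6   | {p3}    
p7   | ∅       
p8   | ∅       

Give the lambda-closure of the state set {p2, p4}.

Start with {p2, p4}.
From p4 via lambda: add p6.
From p6 via lambda: add p3.
From p3 via lambda: add p7.
No new states can be added; the closed set is {p2, p3, p4, p6, p7}.

{p2, p3, p4, p6, p7}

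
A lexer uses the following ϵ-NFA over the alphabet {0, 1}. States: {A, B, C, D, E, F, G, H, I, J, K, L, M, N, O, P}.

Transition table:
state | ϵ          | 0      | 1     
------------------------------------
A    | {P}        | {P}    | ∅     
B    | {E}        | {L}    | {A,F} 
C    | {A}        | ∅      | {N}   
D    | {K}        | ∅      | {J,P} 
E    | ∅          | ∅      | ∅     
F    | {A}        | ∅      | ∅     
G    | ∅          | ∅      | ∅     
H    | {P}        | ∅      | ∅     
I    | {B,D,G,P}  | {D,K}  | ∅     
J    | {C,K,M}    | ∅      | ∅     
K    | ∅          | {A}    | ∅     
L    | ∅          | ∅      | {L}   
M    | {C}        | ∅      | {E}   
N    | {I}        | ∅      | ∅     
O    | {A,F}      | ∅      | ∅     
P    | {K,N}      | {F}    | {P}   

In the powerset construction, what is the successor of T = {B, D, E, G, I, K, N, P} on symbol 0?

B on 0 → {L}.
I on 0 → {D, K}.
K on 0 → {A}.
P on 0 → {F}.
No 0-transition from D, E, G, N.
Union after reading 0: {A, D, F, K, L}.
Now take the ϵ-closure:
From A via ϵ: add P.
From P via ϵ: add N.
From N via ϵ: add I.
From I via ϵ: add B, G.
From B via ϵ: add E.
No new states can be added; the closed set is {A, B, D, E, F, G, I, K, L, N, P}.

{A, B, D, E, F, G, I, K, L, N, P}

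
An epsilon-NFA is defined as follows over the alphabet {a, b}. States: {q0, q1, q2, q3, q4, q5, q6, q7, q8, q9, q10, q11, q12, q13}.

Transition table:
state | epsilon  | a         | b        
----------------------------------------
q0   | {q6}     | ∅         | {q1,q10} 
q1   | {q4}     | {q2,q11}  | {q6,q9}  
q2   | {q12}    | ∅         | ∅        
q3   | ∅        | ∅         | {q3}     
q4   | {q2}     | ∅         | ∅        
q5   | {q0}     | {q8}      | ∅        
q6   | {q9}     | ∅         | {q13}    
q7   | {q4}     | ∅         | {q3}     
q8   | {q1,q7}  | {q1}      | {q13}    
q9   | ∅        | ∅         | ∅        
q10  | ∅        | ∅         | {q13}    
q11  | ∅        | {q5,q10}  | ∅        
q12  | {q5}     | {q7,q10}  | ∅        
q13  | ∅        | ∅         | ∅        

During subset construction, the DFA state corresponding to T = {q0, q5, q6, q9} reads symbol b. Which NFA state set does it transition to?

{q0, q1, q2, q4, q5, q6, q9, q10, q12, q13}

q0 on b → {q1, q10}.
q6 on b → {q13}.
No b-transition from q5, q9.
Union after reading b: {q1, q10, q13}.
Now take the epsilon-closure:
From q1 via epsilon: add q4.
From q4 via epsilon: add q2.
From q2 via epsilon: add q12.
From q12 via epsilon: add q5.
From q5 via epsilon: add q0.
From q0 via epsilon: add q6.
From q6 via epsilon: add q9.
No new states can be added; the closed set is {q0, q1, q2, q4, q5, q6, q9, q10, q12, q13}.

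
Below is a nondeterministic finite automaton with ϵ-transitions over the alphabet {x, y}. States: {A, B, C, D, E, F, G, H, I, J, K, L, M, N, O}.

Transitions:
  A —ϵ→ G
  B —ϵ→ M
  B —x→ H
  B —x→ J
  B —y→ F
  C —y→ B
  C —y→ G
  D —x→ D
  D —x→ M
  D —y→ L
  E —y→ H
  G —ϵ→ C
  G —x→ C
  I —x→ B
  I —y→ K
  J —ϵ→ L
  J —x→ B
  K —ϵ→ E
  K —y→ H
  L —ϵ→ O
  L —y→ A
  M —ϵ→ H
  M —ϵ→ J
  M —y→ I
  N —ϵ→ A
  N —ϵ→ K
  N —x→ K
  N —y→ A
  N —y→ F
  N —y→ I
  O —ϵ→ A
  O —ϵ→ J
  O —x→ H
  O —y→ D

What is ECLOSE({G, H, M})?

Start with {G, H, M}.
From G via ϵ: add C.
From M via ϵ: add J.
From J via ϵ: add L.
From L via ϵ: add O.
From O via ϵ: add A.
No new states can be added; the closed set is {A, C, G, H, J, L, M, O}.

{A, C, G, H, J, L, M, O}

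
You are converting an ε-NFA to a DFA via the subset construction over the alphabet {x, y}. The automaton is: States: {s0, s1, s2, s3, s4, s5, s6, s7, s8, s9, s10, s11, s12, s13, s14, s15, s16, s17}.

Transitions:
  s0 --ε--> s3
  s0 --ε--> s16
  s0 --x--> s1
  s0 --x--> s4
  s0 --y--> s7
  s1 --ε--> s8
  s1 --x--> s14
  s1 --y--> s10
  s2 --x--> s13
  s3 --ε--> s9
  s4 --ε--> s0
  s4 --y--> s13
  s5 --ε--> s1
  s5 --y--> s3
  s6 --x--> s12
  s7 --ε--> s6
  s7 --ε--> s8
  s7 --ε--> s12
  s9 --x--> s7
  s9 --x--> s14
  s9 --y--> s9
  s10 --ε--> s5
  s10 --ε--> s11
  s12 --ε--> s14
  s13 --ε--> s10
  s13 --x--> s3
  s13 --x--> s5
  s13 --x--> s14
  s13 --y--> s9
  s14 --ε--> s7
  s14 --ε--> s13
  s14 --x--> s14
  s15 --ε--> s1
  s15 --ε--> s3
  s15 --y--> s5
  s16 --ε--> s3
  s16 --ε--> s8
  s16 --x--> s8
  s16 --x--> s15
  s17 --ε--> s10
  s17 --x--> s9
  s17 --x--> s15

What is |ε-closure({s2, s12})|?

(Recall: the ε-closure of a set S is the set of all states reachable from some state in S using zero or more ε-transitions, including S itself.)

11

Start with {s2, s12}.
From s12 via ε: add s14.
From s14 via ε: add s7, s13.
From s7 via ε: add s6, s8.
From s13 via ε: add s10.
From s10 via ε: add s5, s11.
From s5 via ε: add s1.
ε-closure = {s1, s2, s5, s6, s7, s8, s10, s11, s12, s13, s14}, which has 11 states.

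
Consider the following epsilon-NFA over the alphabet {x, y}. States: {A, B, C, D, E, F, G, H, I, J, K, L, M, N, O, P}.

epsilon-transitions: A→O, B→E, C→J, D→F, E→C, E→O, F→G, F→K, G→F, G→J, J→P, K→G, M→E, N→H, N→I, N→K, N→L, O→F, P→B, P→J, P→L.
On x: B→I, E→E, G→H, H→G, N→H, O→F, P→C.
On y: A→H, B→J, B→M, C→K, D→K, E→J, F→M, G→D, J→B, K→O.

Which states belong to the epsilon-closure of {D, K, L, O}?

Start with {D, K, L, O}.
From D via epsilon: add F.
From K via epsilon: add G.
From G via epsilon: add J.
From J via epsilon: add P.
From P via epsilon: add B.
From B via epsilon: add E.
From E via epsilon: add C.
No new states can be added; the closed set is {B, C, D, E, F, G, J, K, L, O, P}.

{B, C, D, E, F, G, J, K, L, O, P}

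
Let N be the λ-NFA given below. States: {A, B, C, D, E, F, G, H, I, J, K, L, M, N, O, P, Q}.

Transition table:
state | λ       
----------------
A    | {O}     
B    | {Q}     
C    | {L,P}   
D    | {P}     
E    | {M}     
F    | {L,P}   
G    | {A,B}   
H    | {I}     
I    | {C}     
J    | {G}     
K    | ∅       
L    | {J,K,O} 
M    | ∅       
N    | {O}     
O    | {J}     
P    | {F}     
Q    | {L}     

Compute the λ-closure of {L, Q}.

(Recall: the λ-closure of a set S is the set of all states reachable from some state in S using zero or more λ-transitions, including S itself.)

Start with {L, Q}.
From L via λ: add J, K, O.
From J via λ: add G.
From G via λ: add A, B.
No new states can be added; the closed set is {A, B, G, J, K, L, O, Q}.

{A, B, G, J, K, L, O, Q}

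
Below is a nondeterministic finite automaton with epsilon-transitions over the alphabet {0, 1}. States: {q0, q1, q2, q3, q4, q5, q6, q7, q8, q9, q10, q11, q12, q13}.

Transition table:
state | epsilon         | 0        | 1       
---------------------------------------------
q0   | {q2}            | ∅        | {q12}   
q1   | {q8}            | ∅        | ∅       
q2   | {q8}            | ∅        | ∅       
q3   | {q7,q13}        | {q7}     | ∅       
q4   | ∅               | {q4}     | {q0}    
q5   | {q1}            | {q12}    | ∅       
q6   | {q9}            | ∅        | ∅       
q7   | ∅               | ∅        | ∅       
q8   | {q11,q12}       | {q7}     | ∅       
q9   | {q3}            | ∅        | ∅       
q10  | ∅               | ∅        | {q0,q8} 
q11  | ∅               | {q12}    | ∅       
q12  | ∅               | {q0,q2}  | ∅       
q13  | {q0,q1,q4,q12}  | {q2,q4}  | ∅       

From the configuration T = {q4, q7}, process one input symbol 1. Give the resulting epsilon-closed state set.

q4 on 1 → {q0}.
No 1-transition from q7.
Union after reading 1: {q0}.
Now take the epsilon-closure:
From q0 via epsilon: add q2.
From q2 via epsilon: add q8.
From q8 via epsilon: add q11, q12.
No new states can be added; the closed set is {q0, q2, q8, q11, q12}.

{q0, q2, q8, q11, q12}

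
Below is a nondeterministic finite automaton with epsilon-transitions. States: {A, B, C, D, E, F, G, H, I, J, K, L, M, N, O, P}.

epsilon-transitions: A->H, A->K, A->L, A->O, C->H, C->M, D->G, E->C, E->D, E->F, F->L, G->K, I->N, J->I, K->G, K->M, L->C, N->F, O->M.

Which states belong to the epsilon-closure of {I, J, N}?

{C, F, H, I, J, L, M, N}

Start with {I, J, N}.
From N via epsilon: add F.
From F via epsilon: add L.
From L via epsilon: add C.
From C via epsilon: add H, M.
No new states can be added; the closed set is {C, F, H, I, J, L, M, N}.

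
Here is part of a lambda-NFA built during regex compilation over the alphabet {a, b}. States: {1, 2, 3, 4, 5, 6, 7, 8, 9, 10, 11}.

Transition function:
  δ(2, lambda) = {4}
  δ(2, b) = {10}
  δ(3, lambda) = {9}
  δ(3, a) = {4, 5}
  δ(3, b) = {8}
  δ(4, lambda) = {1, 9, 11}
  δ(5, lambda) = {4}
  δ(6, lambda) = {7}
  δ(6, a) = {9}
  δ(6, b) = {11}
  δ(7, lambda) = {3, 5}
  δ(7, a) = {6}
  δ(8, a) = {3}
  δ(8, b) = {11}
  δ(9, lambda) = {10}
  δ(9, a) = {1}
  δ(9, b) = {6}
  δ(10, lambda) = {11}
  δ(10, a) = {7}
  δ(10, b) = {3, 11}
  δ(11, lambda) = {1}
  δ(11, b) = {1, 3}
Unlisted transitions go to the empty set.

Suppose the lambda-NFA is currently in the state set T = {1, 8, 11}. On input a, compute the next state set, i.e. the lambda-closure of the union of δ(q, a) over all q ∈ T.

8 on a → {3}.
No a-transition from 1, 11.
Union after reading a: {3}.
Now take the lambda-closure:
From 3 via lambda: add 9.
From 9 via lambda: add 10.
From 10 via lambda: add 11.
From 11 via lambda: add 1.
No new states can be added; the closed set is {1, 3, 9, 10, 11}.

{1, 3, 9, 10, 11}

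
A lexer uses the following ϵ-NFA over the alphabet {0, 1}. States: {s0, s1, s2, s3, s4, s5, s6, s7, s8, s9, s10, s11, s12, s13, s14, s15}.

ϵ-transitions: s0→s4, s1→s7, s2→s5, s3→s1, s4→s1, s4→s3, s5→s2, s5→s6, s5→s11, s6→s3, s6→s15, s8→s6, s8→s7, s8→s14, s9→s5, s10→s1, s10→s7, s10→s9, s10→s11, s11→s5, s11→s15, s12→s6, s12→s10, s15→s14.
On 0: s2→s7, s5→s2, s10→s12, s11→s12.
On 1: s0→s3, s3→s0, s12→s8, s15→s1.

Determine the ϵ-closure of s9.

{s1, s2, s3, s5, s6, s7, s9, s11, s14, s15}

Start with {s9}.
From s9 via ϵ: add s5.
From s5 via ϵ: add s2, s6, s11.
From s6 via ϵ: add s3, s15.
From s3 via ϵ: add s1.
From s15 via ϵ: add s14.
From s1 via ϵ: add s7.
No new states can be added; the closed set is {s1, s2, s3, s5, s6, s7, s9, s11, s14, s15}.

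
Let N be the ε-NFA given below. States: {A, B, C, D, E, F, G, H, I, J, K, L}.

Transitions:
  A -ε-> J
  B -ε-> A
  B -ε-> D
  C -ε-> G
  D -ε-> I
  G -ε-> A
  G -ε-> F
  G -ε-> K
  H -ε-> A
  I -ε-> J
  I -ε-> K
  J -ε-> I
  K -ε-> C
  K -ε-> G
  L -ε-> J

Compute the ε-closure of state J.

{A, C, F, G, I, J, K}

Start with {J}.
From J via ε: add I.
From I via ε: add K.
From K via ε: add C, G.
From G via ε: add A, F.
No new states can be added; the closed set is {A, C, F, G, I, J, K}.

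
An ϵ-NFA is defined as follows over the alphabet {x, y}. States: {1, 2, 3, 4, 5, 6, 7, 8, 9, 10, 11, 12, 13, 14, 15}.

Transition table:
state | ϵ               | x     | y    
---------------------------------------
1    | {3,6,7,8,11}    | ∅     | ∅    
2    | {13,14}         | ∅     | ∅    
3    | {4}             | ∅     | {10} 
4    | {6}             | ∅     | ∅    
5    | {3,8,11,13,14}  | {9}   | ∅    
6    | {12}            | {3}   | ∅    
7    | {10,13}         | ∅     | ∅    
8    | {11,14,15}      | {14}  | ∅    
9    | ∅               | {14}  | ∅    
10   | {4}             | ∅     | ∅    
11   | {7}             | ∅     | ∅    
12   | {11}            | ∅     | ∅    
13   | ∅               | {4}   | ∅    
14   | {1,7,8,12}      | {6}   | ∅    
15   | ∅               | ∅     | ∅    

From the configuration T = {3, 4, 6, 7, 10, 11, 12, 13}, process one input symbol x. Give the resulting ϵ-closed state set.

{3, 4, 6, 7, 10, 11, 12, 13}

6 on x → {3}.
13 on x → {4}.
No x-transition from 3, 4, 7, 10, 11, 12.
Union after reading x: {3, 4}.
Now take the ϵ-closure:
From 4 via ϵ: add 6.
From 6 via ϵ: add 12.
From 12 via ϵ: add 11.
From 11 via ϵ: add 7.
From 7 via ϵ: add 10, 13.
No new states can be added; the closed set is {3, 4, 6, 7, 10, 11, 12, 13}.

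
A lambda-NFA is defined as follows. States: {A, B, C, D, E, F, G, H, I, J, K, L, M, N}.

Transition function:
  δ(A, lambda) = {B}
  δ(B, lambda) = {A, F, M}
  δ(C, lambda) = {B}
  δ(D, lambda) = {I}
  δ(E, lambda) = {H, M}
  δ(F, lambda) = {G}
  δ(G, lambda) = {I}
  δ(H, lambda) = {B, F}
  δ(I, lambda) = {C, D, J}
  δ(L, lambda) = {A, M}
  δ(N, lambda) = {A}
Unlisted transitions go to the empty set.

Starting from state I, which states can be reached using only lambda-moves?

{A, B, C, D, F, G, I, J, M}

Start with {I}.
From I via lambda: add C, D, J.
From C via lambda: add B.
From B via lambda: add A, F, M.
From F via lambda: add G.
No new states can be added; the closed set is {A, B, C, D, F, G, I, J, M}.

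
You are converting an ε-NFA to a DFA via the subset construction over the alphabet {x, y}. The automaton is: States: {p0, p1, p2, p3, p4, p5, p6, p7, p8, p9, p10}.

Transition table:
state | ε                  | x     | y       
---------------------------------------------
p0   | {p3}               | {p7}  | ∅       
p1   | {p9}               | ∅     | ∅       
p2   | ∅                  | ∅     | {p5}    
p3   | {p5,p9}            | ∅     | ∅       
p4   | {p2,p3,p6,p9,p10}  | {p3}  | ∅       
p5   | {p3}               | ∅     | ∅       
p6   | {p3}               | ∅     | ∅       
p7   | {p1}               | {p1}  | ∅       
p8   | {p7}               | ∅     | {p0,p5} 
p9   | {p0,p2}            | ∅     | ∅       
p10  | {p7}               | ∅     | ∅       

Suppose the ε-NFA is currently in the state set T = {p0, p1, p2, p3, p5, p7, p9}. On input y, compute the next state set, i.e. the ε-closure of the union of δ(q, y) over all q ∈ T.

p2 on y → {p5}.
No y-transition from p0, p1, p3, p5, p7, p9.
Union after reading y: {p5}.
Now take the ε-closure:
From p5 via ε: add p3.
From p3 via ε: add p9.
From p9 via ε: add p0, p2.
No new states can be added; the closed set is {p0, p2, p3, p5, p9}.

{p0, p2, p3, p5, p9}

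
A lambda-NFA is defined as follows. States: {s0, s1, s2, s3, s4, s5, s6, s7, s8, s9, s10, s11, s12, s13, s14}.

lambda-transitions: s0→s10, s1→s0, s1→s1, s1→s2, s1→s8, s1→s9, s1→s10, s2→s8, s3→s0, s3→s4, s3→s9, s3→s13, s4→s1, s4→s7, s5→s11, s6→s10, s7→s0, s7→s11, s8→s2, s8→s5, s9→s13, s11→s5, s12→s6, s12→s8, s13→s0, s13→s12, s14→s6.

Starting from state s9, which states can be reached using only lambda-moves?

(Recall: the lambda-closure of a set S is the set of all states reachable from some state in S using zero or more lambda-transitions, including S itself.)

{s0, s2, s5, s6, s8, s9, s10, s11, s12, s13}

Start with {s9}.
From s9 via lambda: add s13.
From s13 via lambda: add s0, s12.
From s0 via lambda: add s10.
From s12 via lambda: add s6, s8.
From s8 via lambda: add s2, s5.
From s5 via lambda: add s11.
No new states can be added; the closed set is {s0, s2, s5, s6, s8, s9, s10, s11, s12, s13}.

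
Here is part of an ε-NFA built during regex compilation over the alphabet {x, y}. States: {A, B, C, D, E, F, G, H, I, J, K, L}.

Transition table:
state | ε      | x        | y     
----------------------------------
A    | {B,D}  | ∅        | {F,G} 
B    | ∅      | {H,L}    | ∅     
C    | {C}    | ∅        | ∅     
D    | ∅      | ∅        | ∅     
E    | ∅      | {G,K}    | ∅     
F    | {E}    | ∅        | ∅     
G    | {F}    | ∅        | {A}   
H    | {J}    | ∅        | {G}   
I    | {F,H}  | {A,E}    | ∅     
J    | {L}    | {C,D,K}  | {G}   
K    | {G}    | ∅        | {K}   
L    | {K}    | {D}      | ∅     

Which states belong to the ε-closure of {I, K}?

{E, F, G, H, I, J, K, L}

Start with {I, K}.
From I via ε: add F, H.
From K via ε: add G.
From F via ε: add E.
From H via ε: add J.
From J via ε: add L.
No new states can be added; the closed set is {E, F, G, H, I, J, K, L}.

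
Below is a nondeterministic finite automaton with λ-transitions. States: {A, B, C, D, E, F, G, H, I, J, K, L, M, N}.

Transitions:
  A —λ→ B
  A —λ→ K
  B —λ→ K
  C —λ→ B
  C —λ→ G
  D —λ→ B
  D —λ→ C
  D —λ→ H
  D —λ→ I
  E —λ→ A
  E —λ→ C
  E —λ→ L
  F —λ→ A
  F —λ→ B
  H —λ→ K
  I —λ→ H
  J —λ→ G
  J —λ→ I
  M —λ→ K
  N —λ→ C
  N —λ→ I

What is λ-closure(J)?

Start with {J}.
From J via λ: add G, I.
From I via λ: add H.
From H via λ: add K.
No new states can be added; the closed set is {G, H, I, J, K}.

{G, H, I, J, K}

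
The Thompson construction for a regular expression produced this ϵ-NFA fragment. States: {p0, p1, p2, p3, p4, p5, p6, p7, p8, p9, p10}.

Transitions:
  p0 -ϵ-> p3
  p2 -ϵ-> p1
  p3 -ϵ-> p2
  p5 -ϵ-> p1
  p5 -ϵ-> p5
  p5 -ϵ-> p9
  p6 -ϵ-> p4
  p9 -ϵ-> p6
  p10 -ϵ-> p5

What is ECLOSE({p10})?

Start with {p10}.
From p10 via ϵ: add p5.
From p5 via ϵ: add p1, p9.
From p9 via ϵ: add p6.
From p6 via ϵ: add p4.
No new states can be added; the closed set is {p1, p4, p5, p6, p9, p10}.

{p1, p4, p5, p6, p9, p10}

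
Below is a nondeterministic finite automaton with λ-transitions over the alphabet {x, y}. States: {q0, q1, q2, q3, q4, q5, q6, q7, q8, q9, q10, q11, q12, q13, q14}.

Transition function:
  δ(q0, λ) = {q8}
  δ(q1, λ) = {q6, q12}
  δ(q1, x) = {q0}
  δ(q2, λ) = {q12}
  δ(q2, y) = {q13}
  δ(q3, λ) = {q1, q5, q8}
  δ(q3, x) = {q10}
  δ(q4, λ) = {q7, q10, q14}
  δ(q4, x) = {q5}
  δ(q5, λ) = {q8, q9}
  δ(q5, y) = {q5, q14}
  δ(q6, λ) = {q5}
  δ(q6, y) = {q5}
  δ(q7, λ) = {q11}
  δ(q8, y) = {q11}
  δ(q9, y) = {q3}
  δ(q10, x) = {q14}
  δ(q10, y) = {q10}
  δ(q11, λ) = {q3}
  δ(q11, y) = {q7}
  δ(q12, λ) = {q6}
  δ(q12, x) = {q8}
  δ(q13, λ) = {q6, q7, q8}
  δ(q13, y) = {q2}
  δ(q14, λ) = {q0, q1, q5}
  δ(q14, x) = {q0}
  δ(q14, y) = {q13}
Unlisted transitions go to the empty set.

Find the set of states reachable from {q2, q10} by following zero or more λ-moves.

{q2, q5, q6, q8, q9, q10, q12}

Start with {q2, q10}.
From q2 via λ: add q12.
From q12 via λ: add q6.
From q6 via λ: add q5.
From q5 via λ: add q8, q9.
No new states can be added; the closed set is {q2, q5, q6, q8, q9, q10, q12}.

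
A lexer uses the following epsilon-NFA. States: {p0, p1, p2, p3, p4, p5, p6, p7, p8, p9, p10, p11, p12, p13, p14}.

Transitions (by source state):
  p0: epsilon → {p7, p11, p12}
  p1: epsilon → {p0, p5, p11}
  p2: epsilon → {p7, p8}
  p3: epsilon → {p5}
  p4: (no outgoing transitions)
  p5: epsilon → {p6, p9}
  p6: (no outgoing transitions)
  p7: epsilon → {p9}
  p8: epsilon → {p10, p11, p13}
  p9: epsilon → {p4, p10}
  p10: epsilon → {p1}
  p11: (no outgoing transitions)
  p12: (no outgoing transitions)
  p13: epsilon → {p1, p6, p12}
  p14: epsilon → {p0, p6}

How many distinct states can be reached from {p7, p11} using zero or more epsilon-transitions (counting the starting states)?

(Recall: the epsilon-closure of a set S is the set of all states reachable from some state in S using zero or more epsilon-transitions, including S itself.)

Start with {p7, p11}.
From p7 via epsilon: add p9.
From p9 via epsilon: add p4, p10.
From p10 via epsilon: add p1.
From p1 via epsilon: add p0, p5.
From p0 via epsilon: add p12.
From p5 via epsilon: add p6.
epsilon-closure = {p0, p1, p4, p5, p6, p7, p9, p10, p11, p12}, which has 10 states.

10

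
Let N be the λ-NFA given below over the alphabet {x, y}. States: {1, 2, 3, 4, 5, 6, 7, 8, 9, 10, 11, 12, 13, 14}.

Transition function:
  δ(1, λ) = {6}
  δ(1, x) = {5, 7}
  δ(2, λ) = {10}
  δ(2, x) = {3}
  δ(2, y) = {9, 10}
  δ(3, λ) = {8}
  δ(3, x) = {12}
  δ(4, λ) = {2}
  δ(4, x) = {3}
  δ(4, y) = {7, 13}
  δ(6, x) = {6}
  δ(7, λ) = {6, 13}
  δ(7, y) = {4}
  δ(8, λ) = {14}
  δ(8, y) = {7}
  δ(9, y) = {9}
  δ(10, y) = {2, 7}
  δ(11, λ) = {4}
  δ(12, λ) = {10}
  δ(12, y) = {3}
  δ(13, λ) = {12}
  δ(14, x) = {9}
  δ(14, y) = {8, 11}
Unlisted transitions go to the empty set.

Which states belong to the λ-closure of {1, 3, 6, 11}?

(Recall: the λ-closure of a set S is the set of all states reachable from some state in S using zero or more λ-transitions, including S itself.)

{1, 2, 3, 4, 6, 8, 10, 11, 14}

Start with {1, 3, 6, 11}.
From 3 via λ: add 8.
From 11 via λ: add 4.
From 4 via λ: add 2.
From 8 via λ: add 14.
From 2 via λ: add 10.
No new states can be added; the closed set is {1, 2, 3, 4, 6, 8, 10, 11, 14}.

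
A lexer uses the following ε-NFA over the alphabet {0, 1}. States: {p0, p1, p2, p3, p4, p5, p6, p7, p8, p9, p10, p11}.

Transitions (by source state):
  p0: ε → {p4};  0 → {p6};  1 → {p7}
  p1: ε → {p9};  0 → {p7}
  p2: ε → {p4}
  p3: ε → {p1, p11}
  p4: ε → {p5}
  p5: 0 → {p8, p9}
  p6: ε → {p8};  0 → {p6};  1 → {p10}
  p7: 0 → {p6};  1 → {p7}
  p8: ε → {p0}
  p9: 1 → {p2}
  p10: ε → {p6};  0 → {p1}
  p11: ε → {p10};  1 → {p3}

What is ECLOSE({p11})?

Start with {p11}.
From p11 via ε: add p10.
From p10 via ε: add p6.
From p6 via ε: add p8.
From p8 via ε: add p0.
From p0 via ε: add p4.
From p4 via ε: add p5.
No new states can be added; the closed set is {p0, p4, p5, p6, p8, p10, p11}.

{p0, p4, p5, p6, p8, p10, p11}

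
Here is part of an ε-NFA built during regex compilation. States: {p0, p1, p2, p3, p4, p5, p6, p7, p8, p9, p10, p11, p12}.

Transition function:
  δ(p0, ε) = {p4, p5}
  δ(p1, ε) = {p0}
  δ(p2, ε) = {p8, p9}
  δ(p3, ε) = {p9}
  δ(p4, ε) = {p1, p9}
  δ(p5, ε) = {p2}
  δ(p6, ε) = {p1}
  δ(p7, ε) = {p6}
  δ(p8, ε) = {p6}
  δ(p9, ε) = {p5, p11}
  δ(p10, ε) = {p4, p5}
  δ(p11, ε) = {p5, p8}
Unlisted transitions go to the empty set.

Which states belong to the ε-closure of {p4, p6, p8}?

Start with {p4, p6, p8}.
From p4 via ε: add p1, p9.
From p1 via ε: add p0.
From p9 via ε: add p5, p11.
From p5 via ε: add p2.
No new states can be added; the closed set is {p0, p1, p2, p4, p5, p6, p8, p9, p11}.

{p0, p1, p2, p4, p5, p6, p8, p9, p11}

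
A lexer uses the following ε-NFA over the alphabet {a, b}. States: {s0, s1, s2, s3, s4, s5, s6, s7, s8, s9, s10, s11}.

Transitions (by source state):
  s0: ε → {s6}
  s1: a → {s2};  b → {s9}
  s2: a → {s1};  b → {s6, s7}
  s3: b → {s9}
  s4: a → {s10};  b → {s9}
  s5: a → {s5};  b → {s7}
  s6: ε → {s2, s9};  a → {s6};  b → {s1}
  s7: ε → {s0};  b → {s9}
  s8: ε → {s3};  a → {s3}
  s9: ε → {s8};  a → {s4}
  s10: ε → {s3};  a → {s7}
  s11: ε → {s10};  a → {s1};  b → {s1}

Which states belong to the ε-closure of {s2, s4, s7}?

{s0, s2, s3, s4, s6, s7, s8, s9}

Start with {s2, s4, s7}.
From s7 via ε: add s0.
From s0 via ε: add s6.
From s6 via ε: add s9.
From s9 via ε: add s8.
From s8 via ε: add s3.
No new states can be added; the closed set is {s0, s2, s3, s4, s6, s7, s8, s9}.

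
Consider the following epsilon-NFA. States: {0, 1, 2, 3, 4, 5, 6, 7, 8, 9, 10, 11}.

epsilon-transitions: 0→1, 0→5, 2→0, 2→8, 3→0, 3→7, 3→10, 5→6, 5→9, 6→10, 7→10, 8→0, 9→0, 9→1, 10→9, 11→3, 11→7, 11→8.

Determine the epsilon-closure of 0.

Start with {0}.
From 0 via epsilon: add 1, 5.
From 5 via epsilon: add 6, 9.
From 6 via epsilon: add 10.
No new states can be added; the closed set is {0, 1, 5, 6, 9, 10}.

{0, 1, 5, 6, 9, 10}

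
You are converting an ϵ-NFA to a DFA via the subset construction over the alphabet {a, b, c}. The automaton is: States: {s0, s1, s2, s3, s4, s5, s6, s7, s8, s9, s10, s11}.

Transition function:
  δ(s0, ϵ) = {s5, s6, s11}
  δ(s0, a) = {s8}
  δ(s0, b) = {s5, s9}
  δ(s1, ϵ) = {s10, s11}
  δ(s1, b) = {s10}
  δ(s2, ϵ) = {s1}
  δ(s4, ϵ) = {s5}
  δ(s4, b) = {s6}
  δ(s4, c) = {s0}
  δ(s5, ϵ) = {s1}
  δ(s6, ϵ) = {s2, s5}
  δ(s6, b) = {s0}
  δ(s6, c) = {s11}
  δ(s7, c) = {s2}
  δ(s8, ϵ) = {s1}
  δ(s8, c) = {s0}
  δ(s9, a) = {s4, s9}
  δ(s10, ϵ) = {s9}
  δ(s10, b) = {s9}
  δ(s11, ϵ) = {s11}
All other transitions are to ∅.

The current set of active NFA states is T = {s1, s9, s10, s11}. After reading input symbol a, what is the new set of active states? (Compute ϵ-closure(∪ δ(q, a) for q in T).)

{s1, s4, s5, s9, s10, s11}

s9 on a → {s4, s9}.
No a-transition from s1, s10, s11.
Union after reading a: {s4, s9}.
Now take the ϵ-closure:
From s4 via ϵ: add s5.
From s5 via ϵ: add s1.
From s1 via ϵ: add s10, s11.
No new states can be added; the closed set is {s1, s4, s5, s9, s10, s11}.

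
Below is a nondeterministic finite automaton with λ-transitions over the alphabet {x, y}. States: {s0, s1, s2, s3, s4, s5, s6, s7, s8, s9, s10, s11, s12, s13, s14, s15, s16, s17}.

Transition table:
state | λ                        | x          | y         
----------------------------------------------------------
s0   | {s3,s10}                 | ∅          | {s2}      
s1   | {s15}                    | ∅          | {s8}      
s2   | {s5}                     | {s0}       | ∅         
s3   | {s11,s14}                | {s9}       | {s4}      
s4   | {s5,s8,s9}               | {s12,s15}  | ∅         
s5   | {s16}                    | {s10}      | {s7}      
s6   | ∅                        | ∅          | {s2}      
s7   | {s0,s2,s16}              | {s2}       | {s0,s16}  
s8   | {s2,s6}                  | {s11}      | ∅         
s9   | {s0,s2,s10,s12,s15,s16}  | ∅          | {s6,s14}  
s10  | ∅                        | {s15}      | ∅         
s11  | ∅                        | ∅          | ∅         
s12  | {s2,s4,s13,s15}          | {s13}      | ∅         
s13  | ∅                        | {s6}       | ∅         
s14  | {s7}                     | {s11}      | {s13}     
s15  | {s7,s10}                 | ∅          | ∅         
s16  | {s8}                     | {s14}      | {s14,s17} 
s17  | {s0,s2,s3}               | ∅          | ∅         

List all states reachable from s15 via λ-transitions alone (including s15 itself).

{s0, s2, s3, s5, s6, s7, s8, s10, s11, s14, s15, s16}

Start with {s15}.
From s15 via λ: add s7, s10.
From s7 via λ: add s0, s2, s16.
From s0 via λ: add s3.
From s2 via λ: add s5.
From s16 via λ: add s8.
From s3 via λ: add s11, s14.
From s8 via λ: add s6.
No new states can be added; the closed set is {s0, s2, s3, s5, s6, s7, s8, s10, s11, s14, s15, s16}.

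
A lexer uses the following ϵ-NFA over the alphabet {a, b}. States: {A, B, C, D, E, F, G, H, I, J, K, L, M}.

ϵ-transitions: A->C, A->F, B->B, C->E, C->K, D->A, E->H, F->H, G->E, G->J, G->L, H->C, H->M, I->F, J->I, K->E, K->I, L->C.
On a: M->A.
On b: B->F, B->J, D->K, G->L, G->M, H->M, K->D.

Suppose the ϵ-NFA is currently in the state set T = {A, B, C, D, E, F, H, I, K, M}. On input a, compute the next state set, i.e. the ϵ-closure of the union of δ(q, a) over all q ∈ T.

{A, C, E, F, H, I, K, M}

M on a → {A}.
No a-transition from A, B, C, D, E, F, H, I, K.
Union after reading a: {A}.
Now take the ϵ-closure:
From A via ϵ: add C, F.
From C via ϵ: add E, K.
From F via ϵ: add H.
From H via ϵ: add M.
From K via ϵ: add I.
No new states can be added; the closed set is {A, C, E, F, H, I, K, M}.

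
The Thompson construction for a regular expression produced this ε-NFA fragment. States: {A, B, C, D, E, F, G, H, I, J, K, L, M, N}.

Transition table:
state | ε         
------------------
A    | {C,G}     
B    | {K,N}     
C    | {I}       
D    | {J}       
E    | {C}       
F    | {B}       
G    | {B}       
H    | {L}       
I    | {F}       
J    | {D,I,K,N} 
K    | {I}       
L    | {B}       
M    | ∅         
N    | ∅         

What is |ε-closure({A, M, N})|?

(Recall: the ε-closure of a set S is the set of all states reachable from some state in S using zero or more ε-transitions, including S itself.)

Start with {A, M, N}.
From A via ε: add C, G.
From C via ε: add I.
From G via ε: add B.
From B via ε: add K.
From I via ε: add F.
ε-closure = {A, B, C, F, G, I, K, M, N}, which has 9 states.

9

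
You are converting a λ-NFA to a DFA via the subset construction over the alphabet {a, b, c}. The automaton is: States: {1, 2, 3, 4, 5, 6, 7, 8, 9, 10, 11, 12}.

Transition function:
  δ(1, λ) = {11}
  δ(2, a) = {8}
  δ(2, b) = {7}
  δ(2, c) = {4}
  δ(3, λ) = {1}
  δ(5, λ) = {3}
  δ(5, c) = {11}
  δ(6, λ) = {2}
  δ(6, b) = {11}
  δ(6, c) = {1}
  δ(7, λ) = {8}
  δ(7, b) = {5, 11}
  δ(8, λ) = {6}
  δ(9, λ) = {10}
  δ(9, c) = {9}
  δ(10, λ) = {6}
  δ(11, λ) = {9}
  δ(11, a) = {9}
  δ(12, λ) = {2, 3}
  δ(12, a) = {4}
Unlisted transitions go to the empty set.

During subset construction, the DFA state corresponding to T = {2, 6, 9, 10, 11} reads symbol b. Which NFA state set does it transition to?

{2, 6, 7, 8, 9, 10, 11}

2 on b → {7}.
6 on b → {11}.
No b-transition from 9, 10, 11.
Union after reading b: {7, 11}.
Now take the λ-closure:
From 7 via λ: add 8.
From 11 via λ: add 9.
From 8 via λ: add 6.
From 9 via λ: add 10.
From 6 via λ: add 2.
No new states can be added; the closed set is {2, 6, 7, 8, 9, 10, 11}.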